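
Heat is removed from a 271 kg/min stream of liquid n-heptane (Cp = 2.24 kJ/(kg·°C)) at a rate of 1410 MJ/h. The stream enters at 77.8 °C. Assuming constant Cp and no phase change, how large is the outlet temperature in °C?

Q = 1410 MJ/h = 23500 kJ/min
ΔT = Q/(ṁ·Cp) = 23500/(271×2.24) = 38.712 K
T_out = 77.8 − 38.712 = 39.088 °C

T_out = 39.1 °C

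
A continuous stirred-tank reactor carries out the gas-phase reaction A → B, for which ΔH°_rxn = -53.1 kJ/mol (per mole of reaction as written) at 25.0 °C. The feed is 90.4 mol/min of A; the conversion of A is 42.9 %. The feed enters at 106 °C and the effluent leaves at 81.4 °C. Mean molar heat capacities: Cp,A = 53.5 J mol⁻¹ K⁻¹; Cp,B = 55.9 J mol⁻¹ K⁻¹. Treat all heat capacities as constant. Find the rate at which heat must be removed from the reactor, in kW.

Extent of reaction ξ = 0.429 × 90.4 = 38.782 mol/min
Reaction term: ξ·ΔH°_rxn = 38.782 × -53.1 = -2059.3 kJ/min
Sensible, feed 106→25 °C: -391.75 kJ/min
Outlet flows (mol/min): A 51.618, B 38.782
Sensible, products 25→81.4 °C: 278.02 kJ/min
Q = ΔH = -2173 kJ/min = -36.217 kW
Heat removed = 36.217 kW

Q_out = 36.2 kW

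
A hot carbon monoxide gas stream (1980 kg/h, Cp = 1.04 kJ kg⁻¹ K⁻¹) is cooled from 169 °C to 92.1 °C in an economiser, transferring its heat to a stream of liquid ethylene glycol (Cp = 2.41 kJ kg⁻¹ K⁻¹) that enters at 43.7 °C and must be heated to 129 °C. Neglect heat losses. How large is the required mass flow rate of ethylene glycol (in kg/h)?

Heat released by hot stream: Q = 1980 × 1.04 × (169 − 92.1) = 158350 kJ/h
Energy balance on cold side (adiabatic exchanger): Q = ṁ_c·Cp_c·(T_c,out − T_c,in)
ṁ_c = 158350 / [2.41 × (129 − 43.7)] = 770.3 kg/h

ṁ_c = 770 kg/h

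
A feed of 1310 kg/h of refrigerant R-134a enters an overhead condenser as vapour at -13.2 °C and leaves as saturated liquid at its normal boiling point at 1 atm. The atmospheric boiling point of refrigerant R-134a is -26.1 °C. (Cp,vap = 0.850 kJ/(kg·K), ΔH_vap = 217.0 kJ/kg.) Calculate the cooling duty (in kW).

vapour -13.2→-26.1 °C: -10.965 kJ/kg
condensation at -26.1 °C: -217 kJ/kg
Δh = -10.965 + -217 = -227.97 kJ/kg
Q = ṁ·Δh = 1310 kg/h × -227.97 kJ/kg = -298630 kJ/h
|Q| = 82.954 kW

Q_c = 83.0 kW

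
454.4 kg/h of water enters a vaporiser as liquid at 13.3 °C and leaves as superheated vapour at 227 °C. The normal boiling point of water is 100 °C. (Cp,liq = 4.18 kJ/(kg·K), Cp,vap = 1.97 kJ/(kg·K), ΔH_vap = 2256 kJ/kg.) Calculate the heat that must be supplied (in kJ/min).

Q = 21700 kJ/min

liquid 13.3→100 °C: 362.41 kJ/kg
vaporisation at 100 °C: 2256 kJ/kg
vapour 100→227 °C: 250.19 kJ/kg
Δh = 362.41 + 2256 + 250.19 = 2868.6 kJ/kg
Q = ṁ·Δh = 454.4 kg/h × 2868.6 kJ/kg = 1.3035e+06 kJ/h
|Q| = 362.08 kW = 21725 kJ/min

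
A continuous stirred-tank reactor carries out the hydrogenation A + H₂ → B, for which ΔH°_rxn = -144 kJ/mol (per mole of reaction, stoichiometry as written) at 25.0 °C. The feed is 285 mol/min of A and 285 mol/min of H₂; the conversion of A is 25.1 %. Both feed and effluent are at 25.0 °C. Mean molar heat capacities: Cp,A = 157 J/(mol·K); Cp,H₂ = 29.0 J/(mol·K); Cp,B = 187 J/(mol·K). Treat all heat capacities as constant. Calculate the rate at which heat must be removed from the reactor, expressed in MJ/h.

Q_out = 618 MJ/h

Extent of reaction ξ = 0.251 × 285 = 71.535 mol/min
Reaction term: ξ·ΔH°_rxn = 71.535 × -144 = -10301 kJ/min
Q = ΔH = -10301 kJ/min = -171.68 kW
Heat removed = 618.06 MJ/h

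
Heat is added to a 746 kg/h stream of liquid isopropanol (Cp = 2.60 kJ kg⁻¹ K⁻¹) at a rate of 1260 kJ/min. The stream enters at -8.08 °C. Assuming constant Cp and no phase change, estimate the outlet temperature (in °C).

T_out = 30.9 °C

Q = 1260 kJ/min = 75600 kJ/h
ΔT = Q/(ṁ·Cp) = 75600/(746×2.60) = 38.977 K
T_out = -8.08 + 38.977 = 30.897 °C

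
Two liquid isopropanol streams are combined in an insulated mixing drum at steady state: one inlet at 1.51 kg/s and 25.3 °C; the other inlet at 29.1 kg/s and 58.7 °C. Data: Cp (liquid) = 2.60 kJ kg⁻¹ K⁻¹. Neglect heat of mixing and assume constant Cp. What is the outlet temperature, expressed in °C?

No heat crosses the boundary, so H_out = H_in.
T_out = Σ ṁᵢCp,ᵢTᵢ / Σ ṁᵢCp,ᵢ
      = 4540.6 / 79.586 = 57.052 °C

T_out = 57.1 °C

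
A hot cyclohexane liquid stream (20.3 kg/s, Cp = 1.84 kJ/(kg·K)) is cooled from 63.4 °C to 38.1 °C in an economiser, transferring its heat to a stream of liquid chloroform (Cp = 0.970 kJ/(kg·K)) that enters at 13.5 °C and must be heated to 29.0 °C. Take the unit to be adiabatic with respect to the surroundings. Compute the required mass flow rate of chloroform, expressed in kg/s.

Heat released by hot stream: Q = 20.3 × 1.84 × (63.4 − 38.1) = 945.01 kJ/s
Energy balance on cold side (adiabatic exchanger): Q = ṁ_c·Cp_c·(T_c,out − T_c,in)
ṁ_c = 945.01 / [0.970 × (29.0 − 13.5)] = 62.854 kg/s

ṁ_c = 62.9 kg/s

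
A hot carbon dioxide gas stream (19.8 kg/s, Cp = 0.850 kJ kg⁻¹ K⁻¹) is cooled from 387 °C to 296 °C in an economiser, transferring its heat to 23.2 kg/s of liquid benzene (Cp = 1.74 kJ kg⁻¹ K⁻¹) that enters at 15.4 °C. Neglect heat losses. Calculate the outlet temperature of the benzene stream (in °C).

Heat released by hot stream: Q = 19.8 × 0.850 × (387 − 296) = 1531.5 kJ/s
Energy balance on cold side (adiabatic exchanger): Q = ṁ_c·Cp_c·(T_c,out − T_c,in)
T_c,out = 15.4 + 1531.5/(23.2 × 1.74) = 53.339 °C

T_c,out = 53.3 °C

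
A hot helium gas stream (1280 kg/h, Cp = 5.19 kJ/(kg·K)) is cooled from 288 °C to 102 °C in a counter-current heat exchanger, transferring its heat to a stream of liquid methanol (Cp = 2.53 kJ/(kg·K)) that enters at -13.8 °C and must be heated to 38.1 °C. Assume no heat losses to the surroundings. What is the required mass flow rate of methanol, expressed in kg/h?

Heat released by hot stream: Q = 1280 × 5.19 × (288 − 102) = 1.2356e+06 kJ/h
Energy balance on cold side (adiabatic exchanger): Q = ṁ_c·Cp_c·(T_c,out − T_c,in)
ṁ_c = 1.2356e+06 / [2.53 × (38.1 − -13.8)] = 9410.3 kg/h

ṁ_c = 9410 kg/h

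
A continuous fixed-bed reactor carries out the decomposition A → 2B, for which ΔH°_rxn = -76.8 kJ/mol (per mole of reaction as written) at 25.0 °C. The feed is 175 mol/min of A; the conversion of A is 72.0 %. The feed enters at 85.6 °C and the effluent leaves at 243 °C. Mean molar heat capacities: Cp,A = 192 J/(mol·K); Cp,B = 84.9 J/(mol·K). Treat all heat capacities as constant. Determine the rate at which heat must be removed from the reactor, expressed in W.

Q_out = 83300 W

Extent of reaction ξ = 0.720 × 175 = 126 mol/min
Reaction term: ξ·ΔH°_rxn = 126 × -76.8 = -9676.8 kJ/min
Sensible, feed 85.6→25 °C: -2036.2 kJ/min
Outlet flows (mol/min): A 49, B 252
Sensible, products 25→243 °C: 6715 kJ/min
Q = ΔH = -4997.9 kJ/min = -83.299 kW
Heat removed = 83299 W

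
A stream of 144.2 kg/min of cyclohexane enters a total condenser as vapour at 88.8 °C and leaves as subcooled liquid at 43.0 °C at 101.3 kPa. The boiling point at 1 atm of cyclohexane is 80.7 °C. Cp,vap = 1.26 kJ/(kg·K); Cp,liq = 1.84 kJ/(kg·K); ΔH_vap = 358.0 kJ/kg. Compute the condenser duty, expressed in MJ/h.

vapour 88.8→80.7 °C: -10.206 kJ/kg
condensation at 80.7 °C: -358 kJ/kg
liquid 80.7→43.0 °C: -69.368 kJ/kg
Δh = -10.206 + -358 + -69.368 = -437.57 kJ/kg
Q = ṁ·Δh = 144.2 kg/min × -437.57 kJ/kg = -63098 kJ/min
|Q| = 1051.6 kW = 3785.9 MJ/h

Q_c = 3790 MJ/h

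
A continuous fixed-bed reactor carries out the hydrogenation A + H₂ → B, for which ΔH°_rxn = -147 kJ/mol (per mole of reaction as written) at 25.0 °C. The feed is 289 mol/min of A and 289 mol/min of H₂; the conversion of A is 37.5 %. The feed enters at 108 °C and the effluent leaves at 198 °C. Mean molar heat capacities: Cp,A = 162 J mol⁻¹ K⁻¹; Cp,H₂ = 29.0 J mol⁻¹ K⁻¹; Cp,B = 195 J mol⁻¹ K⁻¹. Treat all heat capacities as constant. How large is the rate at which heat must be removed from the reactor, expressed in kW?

Q_out = 181 kW

Extent of reaction ξ = 0.375 × 289 = 108.38 mol/min
Reaction term: ξ·ΔH°_rxn = 108.38 × -147 = -15931 kJ/min
Sensible, feed 108→25 °C: -4581.5 kJ/min
Outlet flows (mol/min): A 180.62, H₂ 180.62, B 108.38
Sensible, products 25→198 °C: 9624.4 kJ/min
Q = ΔH = -10888 kJ/min = -181.47 kW
Heat removed = 181.47 kW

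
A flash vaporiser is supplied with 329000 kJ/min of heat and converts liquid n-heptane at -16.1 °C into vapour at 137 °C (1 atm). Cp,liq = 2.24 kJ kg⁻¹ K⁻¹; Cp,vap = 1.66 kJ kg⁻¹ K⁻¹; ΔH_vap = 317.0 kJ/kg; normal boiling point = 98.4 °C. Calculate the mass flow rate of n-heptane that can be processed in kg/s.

Δh = 2.24×(98.4−-16.1) + 317.0 + 1.66×(137−98.4) = 637.56 kJ/kg
Q = 329000 kJ/min = 5483.3 kJ/s = 5483.3 kJ/s
ṁ = Q/Δh = 5483.3 / 637.56 = 8.6006 kg/s

ṁ = 8.60 kg/s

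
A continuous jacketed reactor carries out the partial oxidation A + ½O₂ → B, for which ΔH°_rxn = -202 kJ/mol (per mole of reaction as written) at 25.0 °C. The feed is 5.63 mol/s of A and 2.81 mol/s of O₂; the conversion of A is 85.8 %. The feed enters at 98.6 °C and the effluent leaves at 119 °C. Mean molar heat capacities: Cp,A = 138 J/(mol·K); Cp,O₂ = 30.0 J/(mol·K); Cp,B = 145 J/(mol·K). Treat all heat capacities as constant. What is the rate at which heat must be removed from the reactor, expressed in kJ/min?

Q_out = 57700 kJ/min

Extent of reaction ξ = 0.858 × 5.63 = 4.8305 mol/s
Reaction term: ξ·ΔH°_rxn = 4.8305 × -202 = -975.77 kJ/s
Sensible, feed 98.6→25 °C: -63.387 kJ/s
Outlet flows (mol/s): A 0.79946, O₂ 0.39473, B 4.8305
Sensible, products 25→119 °C: 77.324 kJ/s
Q = ΔH = -961.83 kJ/s = -961.83 kW
Heat removed = 57710 kJ/min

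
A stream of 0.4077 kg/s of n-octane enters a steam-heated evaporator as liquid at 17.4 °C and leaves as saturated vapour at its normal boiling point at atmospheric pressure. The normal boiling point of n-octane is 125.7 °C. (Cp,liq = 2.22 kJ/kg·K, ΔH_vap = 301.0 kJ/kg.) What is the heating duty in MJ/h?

Q = 795 MJ/h

liquid 17.4→125.7 °C: 240.43 kJ/kg
vaporisation at 125.7 °C: 301 kJ/kg
Δh = 240.43 + 301 = 541.43 kJ/kg
Q = ṁ·Δh = 0.4077 kg/s × 541.43 kJ/kg = 220.74 kJ/s
|Q| = 220.74 kW = 794.66 MJ/h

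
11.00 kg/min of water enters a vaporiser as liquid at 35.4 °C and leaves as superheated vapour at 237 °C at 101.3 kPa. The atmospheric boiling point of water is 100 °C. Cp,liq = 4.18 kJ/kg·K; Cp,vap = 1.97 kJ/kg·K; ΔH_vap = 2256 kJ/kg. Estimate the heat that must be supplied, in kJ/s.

Q = 513 kJ/s

liquid 35.4→100 °C: 270.03 kJ/kg
vaporisation at 100 °C: 2256 kJ/kg
vapour 100→237 °C: 269.89 kJ/kg
Δh = 270.03 + 2256 + 269.89 = 2795.9 kJ/kg
Q = ṁ·Δh = 11.00 kg/min × 2795.9 kJ/kg = 30755 kJ/min
|Q| = 512.58 kW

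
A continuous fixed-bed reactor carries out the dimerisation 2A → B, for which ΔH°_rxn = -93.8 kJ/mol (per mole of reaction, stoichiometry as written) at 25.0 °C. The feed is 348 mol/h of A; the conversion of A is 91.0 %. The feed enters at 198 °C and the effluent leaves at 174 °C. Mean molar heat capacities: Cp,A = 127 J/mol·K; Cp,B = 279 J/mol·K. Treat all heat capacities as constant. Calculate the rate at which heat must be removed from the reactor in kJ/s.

Extent of reaction ξ = 0.910 × 348 / 2 = 158.34 mol/h
Reaction term: ξ·ΔH°_rxn = 158.34 × -93.8 = -14852 kJ/h
Sensible, feed 198→25 °C: -7645.9 kJ/h
Outlet flows (mol/h): A 31.32, B 158.34
Sensible, products 25→174 °C: 7175 kJ/h
Q = ΔH = -15323 kJ/h = -4.2564 kW
Heat removed = 4.2564 kJ/s

Q_out = 4.26 kJ/s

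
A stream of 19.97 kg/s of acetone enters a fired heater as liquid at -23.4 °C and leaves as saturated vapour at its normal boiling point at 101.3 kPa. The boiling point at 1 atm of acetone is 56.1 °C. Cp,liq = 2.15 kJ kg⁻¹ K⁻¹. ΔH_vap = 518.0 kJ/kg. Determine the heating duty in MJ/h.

liquid -23.4→56.1 °C: 170.92 kJ/kg
vaporisation at 56.1 °C: 518 kJ/kg
Δh = 170.92 + 518 = 688.92 kJ/kg
Q = ṁ·Δh = 19.97 kg/s × 688.92 kJ/kg = 13758 kJ/s
|Q| = 13758 kW = 49528 MJ/h

Q = 49500 MJ/h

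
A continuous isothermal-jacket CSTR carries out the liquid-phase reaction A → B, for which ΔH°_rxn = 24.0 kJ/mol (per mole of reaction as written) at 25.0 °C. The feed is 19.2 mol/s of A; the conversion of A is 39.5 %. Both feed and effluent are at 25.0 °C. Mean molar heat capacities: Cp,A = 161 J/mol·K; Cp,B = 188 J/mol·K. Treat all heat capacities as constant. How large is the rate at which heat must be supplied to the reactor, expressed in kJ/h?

Extent of reaction ξ = 0.395 × 19.2 = 7.584 mol/s
Reaction term: ξ·ΔH°_rxn = 7.584 × 24.0 = 182.02 kJ/s
Q = ΔH = 182.02 kJ/s = 182.02 kW
Heat supplied = 655260 kJ/h

Q_in = 655000 kJ/h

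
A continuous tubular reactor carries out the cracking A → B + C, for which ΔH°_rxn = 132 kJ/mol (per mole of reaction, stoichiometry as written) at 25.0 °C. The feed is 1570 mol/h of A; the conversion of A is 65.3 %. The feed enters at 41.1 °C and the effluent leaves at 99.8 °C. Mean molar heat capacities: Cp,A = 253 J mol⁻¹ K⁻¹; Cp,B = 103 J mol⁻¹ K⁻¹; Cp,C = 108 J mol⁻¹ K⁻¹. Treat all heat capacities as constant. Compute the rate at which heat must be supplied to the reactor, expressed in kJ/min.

Extent of reaction ξ = 0.653 × 1570 = 1025.2 mol/h
Reaction term: ξ·ΔH°_rxn = 1025.2 × 132 = 135330 kJ/h
Sensible, feed 41.1→25 °C: -6395.1 kJ/h
Outlet flows (mol/h): A 544.79, B 1025.2, C 1025.2
Sensible, products 25→99.8 °C: 26491 kJ/h
Q = ΔH = 155420 kJ/h = 43.173 kW
Heat supplied = 2590.4 kJ/min

Q_in = 2590 kJ/min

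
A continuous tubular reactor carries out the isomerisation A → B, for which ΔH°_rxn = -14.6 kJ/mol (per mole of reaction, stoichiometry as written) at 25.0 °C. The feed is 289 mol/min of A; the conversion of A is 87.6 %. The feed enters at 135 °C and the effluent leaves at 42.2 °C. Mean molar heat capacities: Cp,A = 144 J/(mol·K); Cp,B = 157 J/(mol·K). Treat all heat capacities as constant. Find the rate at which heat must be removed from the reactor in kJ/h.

Extent of reaction ξ = 0.876 × 289 = 253.16 mol/min
Reaction term: ξ·ΔH°_rxn = 253.16 × -14.6 = -3696.2 kJ/min
Sensible, feed 135→25 °C: -4577.8 kJ/min
Outlet flows (mol/min): A 35.836, B 253.16
Sensible, products 25→42.2 °C: 772.4 kJ/min
Q = ΔH = -7501.6 kJ/min = -125.03 kW
Heat removed = 450090 kJ/h

Q_out = 450000 kJ/h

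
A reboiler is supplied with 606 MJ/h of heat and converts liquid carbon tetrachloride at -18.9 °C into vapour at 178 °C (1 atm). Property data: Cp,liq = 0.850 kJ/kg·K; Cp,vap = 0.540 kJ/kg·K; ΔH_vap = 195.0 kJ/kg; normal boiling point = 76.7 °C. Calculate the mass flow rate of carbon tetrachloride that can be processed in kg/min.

Δh = 0.850×(76.7−-18.9) + 195.0 + 0.540×(178−76.7) = 330.96 kJ/kg
Q = 606 MJ/h = 168.33 kJ/s = 10100 kJ/min
ṁ = Q/Δh = 10100 / 330.96 = 30.517 kg/min

ṁ = 30.5 kg/min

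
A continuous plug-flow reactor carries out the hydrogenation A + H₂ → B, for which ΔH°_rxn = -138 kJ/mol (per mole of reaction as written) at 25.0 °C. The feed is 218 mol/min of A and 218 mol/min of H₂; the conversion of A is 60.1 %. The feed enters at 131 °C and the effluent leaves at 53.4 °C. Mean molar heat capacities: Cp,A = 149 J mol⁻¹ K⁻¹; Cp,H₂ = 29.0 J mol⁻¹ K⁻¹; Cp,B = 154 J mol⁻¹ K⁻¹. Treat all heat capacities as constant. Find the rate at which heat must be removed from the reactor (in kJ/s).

Extent of reaction ξ = 0.601 × 218 = 131.02 mol/min
Reaction term: ξ·ΔH°_rxn = 131.02 × -138 = -18080 kJ/min
Sensible, feed 131→25 °C: -4113.2 kJ/min
Outlet flows (mol/min): A 86.982, H₂ 86.982, B 131.02
Sensible, products 25→53.4 °C: 1012.7 kJ/min
Q = ΔH = -21181 kJ/min = -353.02 kW
Heat removed = 353.02 kJ/s

Q_out = 353 kJ/s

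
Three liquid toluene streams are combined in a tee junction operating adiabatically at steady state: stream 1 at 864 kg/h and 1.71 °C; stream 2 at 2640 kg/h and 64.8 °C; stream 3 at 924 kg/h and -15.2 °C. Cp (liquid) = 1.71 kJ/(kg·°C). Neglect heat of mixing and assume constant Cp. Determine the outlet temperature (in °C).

T_out = 35.8 °C

Energy balance with Q = 0: Σ ṁᵢCp,ᵢ(T_out − Tᵢ) = 0
T_out = Σ ṁᵢCp,ᵢTᵢ / Σ ṁᵢCp,ᵢ
      = 271040 / 7571.9 = 35.796 °C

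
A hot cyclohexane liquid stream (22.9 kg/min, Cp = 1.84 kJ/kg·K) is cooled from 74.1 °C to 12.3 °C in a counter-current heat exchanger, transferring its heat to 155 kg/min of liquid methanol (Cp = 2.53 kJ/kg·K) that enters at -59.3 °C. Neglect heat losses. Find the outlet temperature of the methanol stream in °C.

Heat released by hot stream: Q = 22.9 × 1.84 × (74.1 − 12.3) = 2604 kJ/min
Energy balance on cold side (adiabatic exchanger): Q = ṁ_c·Cp_c·(T_c,out − T_c,in)
T_c,out = -59.3 + 2604/(155 × 2.53) = -52.66 °C

T_c,out = -52.7 °C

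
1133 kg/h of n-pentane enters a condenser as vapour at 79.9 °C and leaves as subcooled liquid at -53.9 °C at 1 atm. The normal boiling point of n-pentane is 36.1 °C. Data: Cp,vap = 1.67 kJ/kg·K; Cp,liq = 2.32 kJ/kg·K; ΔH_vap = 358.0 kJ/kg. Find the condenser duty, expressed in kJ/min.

Q_c = 12100 kJ/min

vapour 79.9→36.1 °C: -73.146 kJ/kg
condensation at 36.1 °C: -358 kJ/kg
liquid 36.1→-53.9 °C: -208.8 kJ/kg
Δh = -73.146 + -358 + -208.8 = -639.95 kJ/kg
Q = ṁ·Δh = 1133 kg/h × -639.95 kJ/kg = -725060 kJ/h
|Q| = 201.41 kW = 12084 kJ/min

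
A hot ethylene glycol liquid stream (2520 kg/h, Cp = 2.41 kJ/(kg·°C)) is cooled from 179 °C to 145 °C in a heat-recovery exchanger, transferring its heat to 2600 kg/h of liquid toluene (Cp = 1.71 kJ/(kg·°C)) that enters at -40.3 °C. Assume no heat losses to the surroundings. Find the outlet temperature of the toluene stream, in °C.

T_c,out = 6.14 °C

Heat released by hot stream: Q = 2520 × 2.41 × (179 − 145) = 206490 kJ/h
Energy balance on cold side (adiabatic exchanger): Q = ṁ_c·Cp_c·(T_c,out − T_c,in)
T_c,out = -40.3 + 206490/(2600 × 1.71) = 6.1437 °C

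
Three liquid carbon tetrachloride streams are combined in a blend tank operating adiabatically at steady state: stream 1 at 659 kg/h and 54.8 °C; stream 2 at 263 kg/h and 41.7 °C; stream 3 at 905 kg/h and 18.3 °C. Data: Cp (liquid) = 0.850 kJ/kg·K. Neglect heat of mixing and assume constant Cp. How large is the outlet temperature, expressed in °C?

No heat crosses the boundary, so H_out = H_in.
T_out = Σ ṁᵢCp,ᵢTᵢ / Σ ṁᵢCp,ᵢ
      = 54096 / 1553 = 34.834 °C

T_out = 34.8 °C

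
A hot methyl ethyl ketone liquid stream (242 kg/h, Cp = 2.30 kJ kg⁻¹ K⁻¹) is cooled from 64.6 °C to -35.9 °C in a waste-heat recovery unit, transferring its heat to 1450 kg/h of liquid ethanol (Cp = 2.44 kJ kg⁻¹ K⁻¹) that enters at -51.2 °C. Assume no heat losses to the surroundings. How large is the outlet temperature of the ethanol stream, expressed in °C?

T_c,out = -35.4 °C

Heat released by hot stream: Q = 242 × 2.30 × (64.6 − -35.9) = 55938 kJ/h
Energy balance on cold side (adiabatic exchanger): Q = ṁ_c·Cp_c·(T_c,out − T_c,in)
T_c,out = -51.2 + 55938/(1450 × 2.44) = -35.389 °C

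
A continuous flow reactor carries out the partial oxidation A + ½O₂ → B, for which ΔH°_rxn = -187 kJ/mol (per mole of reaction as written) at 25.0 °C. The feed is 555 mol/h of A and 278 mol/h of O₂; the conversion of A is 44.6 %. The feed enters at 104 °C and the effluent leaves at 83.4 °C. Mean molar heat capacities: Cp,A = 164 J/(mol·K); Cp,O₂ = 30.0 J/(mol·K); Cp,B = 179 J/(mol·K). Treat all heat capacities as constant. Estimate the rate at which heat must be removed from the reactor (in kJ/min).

Q_out = 806 kJ/min

Extent of reaction ξ = 0.446 × 555 = 247.53 mol/h
Reaction term: ξ·ΔH°_rxn = 247.53 × -187 = -46288 kJ/h
Sensible, feed 104→25 °C: -7849.4 kJ/h
Outlet flows (mol/h): A 307.47, O₂ 154.24, B 247.53
Sensible, products 25→83.4 °C: 5802.6 kJ/h
Q = ΔH = -48335 kJ/h = -13.426 kW
Heat removed = 805.58 kJ/min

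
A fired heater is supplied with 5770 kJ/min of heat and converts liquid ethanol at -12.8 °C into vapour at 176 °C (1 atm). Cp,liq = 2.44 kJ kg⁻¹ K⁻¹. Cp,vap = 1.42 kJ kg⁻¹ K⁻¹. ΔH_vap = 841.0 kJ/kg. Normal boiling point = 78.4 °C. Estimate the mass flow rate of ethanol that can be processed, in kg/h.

ṁ = 288 kg/h

Δh = 2.44×(78.4−-12.8) + 841.0 + 1.42×(176−78.4) = 1202.1 kJ/kg
Q = 5770 kJ/min = 96.167 kJ/s = 346200 kJ/h
ṁ = Q/Δh = 346200 / 1202.1 = 287.99 kg/h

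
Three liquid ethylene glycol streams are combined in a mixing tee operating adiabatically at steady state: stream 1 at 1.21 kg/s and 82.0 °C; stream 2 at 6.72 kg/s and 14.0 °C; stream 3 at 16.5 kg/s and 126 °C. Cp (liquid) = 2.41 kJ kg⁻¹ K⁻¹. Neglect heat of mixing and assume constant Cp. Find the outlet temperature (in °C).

Energy balance with Q = 0: Σ ṁᵢCp,ᵢ(T_out − Tᵢ) = 0
T_out = Σ ṁᵢCp,ᵢTᵢ / Σ ṁᵢCp,ᵢ
      = 5476.2 / 58.876 = 93.013 °C

T_out = 93.0 °C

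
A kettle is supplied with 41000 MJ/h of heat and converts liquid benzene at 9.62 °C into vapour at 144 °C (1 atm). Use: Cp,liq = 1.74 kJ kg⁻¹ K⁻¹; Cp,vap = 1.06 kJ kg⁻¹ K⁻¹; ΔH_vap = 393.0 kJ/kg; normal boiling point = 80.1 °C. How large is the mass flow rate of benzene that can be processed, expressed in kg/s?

Δh = 1.74×(80.1−9.62) + 393.0 + 1.06×(144−80.1) = 583.37 kJ/kg
Q = 41000 MJ/h = 11389 kJ/s = 11389 kJ/s
ṁ = Q/Δh = 11389 / 583.37 = 19.523 kg/s

ṁ = 19.5 kg/s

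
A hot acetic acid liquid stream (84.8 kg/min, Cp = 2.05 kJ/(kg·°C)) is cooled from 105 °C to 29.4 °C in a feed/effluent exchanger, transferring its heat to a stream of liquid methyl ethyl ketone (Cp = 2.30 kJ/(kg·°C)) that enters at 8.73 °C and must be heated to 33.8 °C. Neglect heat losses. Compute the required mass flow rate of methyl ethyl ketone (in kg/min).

ṁ_c = 228 kg/min

Heat released by hot stream: Q = 84.8 × 2.05 × (105 − 29.4) = 13142 kJ/min
Energy balance on cold side (adiabatic exchanger): Q = ṁ_c·Cp_c·(T_c,out − T_c,in)
ṁ_c = 13142 / [2.30 × (33.8 − 8.73)] = 227.92 kg/min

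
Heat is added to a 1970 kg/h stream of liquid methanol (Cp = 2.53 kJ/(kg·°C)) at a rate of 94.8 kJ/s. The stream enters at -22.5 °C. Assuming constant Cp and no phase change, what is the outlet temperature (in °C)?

Q = 94.8 kJ/s = 341280 kJ/h
ΔT = Q/(ṁ·Cp) = 341280/(1970×2.53) = 68.474 K
T_out = -22.5 + 68.474 = 45.974 °C

T_out = 46.0 °C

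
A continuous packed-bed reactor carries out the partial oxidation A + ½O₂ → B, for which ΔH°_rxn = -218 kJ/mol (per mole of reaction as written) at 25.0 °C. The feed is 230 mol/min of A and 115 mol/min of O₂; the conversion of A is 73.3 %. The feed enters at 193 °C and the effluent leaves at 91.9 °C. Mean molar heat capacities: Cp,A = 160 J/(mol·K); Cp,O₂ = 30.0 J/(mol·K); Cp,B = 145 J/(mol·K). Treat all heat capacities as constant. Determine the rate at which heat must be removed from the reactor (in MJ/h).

Extent of reaction ξ = 0.733 × 230 = 168.59 mol/min
Reaction term: ξ·ΔH°_rxn = 168.59 × -218 = -36753 kJ/min
Sensible, feed 193→25 °C: -6762 kJ/min
Outlet flows (mol/min): A 61.41, O₂ 30.705, B 168.59
Sensible, products 25→91.9 °C: 2354.4 kJ/min
Q = ΔH = -41160 kJ/min = -686 kW
Heat removed = 2469.6 MJ/h

Q_out = 2470 MJ/h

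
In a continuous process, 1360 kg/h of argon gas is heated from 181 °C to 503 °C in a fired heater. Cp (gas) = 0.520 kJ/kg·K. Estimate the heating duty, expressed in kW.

Q = 63.3 kW

Q = ṁ·Cp·ΔT = 1360 × 0.520 × (503 − 181) = 227720 kJ/h
Converting: 227720 / 3600 s = 63.255 kW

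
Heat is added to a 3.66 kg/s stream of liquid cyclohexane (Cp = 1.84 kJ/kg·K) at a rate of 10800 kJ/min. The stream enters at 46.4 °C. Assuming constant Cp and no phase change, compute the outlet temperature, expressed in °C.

Q = 10800 kJ/min = 180 kJ/s
ΔT = Q/(ṁ·Cp) = 180/(3.66×1.84) = 26.728 K
T_out = 46.4 + 26.728 = 73.128 °C

T_out = 73.1 °C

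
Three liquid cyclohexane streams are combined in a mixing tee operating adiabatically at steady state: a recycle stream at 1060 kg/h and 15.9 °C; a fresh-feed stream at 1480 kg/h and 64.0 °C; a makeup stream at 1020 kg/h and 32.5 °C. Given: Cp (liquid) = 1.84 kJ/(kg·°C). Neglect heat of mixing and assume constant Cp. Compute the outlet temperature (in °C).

T_out = 40.7 °C

Energy balance with Q = 0: Σ ṁᵢCp,ᵢ(T_out − Tᵢ) = 0
Σ ṁᵢCp,ᵢTᵢ = 1060×1.84×15.9 + 1480×1.84×64.0 + 1020×1.84×32.5 = 266290
Σ ṁᵢCp,ᵢ = 1060×1.84 + 1480×1.84 + 1020×1.84 = 6550.4
T_out = 266290 / 6550.4 = 40.653 °C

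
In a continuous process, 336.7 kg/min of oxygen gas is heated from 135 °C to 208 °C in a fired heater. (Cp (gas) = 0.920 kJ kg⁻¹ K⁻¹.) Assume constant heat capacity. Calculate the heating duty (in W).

Q = ṁ·Cp·ΔT = 336.7 × 0.920 × (208 − 135) = 22613 kJ/min
Converting: 22613 / 60 s = 376.88 kW
Heating duty = 376880 W

Q = 377000 W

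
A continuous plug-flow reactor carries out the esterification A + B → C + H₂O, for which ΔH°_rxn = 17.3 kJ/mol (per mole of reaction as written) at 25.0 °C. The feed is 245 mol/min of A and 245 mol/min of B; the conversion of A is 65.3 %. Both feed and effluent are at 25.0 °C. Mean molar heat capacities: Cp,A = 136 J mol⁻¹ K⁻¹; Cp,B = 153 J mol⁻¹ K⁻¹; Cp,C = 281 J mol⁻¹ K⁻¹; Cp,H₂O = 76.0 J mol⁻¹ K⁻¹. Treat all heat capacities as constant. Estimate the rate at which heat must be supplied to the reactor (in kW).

Q_in = 46.1 kW

Extent of reaction ξ = 0.653 × 245 = 159.99 mol/min
Reaction term: ξ·ΔH°_rxn = 159.99 × 17.3 = 2767.7 kJ/min
Q = ΔH = 2767.7 kJ/min = 46.129 kW
Heat supplied = 46.129 kW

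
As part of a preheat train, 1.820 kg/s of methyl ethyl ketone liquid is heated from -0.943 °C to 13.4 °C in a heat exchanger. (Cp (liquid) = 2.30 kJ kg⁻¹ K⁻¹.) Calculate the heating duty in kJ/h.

Q = 216000 kJ/h

Q = ṁ·Cp·ΔT = 1.820 × 2.30 × (13.4 − -0.943) = 60.04 kJ/s
Heating duty = 216140 kJ/h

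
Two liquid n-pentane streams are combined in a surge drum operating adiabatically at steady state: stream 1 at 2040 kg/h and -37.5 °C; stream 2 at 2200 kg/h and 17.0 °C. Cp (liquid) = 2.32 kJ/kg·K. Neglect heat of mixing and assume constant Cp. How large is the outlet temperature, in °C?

T_out = -9.22 °C

No heat crosses the boundary, so H_out = H_in.
T_out = Σ ṁᵢCp,ᵢTᵢ / Σ ṁᵢCp,ᵢ
      = -90712 / 9836.8 = -9.2217 °C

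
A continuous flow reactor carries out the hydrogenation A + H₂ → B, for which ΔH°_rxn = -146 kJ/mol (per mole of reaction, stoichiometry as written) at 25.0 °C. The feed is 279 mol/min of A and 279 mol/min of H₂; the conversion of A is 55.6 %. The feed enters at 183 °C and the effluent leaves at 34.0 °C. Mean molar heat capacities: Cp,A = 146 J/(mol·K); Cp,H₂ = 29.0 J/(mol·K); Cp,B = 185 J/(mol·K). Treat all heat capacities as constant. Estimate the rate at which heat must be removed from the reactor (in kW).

Extent of reaction ξ = 0.556 × 279 = 155.12 mol/min
Reaction term: ξ·ΔH°_rxn = 155.12 × -146 = -22648 kJ/min
Sensible, feed 183→25 °C: -7714.4 kJ/min
Outlet flows (mol/min): A 123.88, H₂ 123.88, B 155.12
Sensible, products 25→34.0 °C: 453.39 kJ/min
Q = ΔH = -29909 kJ/min = -498.48 kW
Heat removed = 498.48 kW

Q_out = 498 kW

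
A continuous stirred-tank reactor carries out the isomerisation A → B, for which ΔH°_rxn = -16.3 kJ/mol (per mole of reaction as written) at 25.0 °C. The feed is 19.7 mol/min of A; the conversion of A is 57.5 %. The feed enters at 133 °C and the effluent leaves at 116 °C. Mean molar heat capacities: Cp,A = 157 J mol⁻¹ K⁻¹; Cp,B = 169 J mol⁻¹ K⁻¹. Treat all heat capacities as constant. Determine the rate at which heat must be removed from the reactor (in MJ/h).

Extent of reaction ξ = 0.575 × 19.7 = 11.327 mol/min
Reaction term: ξ·ΔH°_rxn = 11.327 × -16.3 = -184.64 kJ/min
Sensible, feed 133→25 °C: -334.03 kJ/min
Outlet flows (mol/min): A 8.3725, B 11.327
Sensible, products 25→116 °C: 293.82 kJ/min
Q = ΔH = -224.85 kJ/min = -3.7475 kW
Heat removed = 13.491 MJ/h

Q_out = 13.5 MJ/h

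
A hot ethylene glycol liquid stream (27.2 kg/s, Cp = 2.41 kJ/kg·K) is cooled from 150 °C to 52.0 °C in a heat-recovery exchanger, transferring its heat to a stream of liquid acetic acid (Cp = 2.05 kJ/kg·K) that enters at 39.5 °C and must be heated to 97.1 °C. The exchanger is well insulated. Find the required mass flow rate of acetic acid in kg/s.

ṁ_c = 54.4 kg/s

Heat released by hot stream: Q = 27.2 × 2.41 × (150 − 52.0) = 6424.1 kJ/s
Energy balance on cold side (adiabatic exchanger): Q = ṁ_c·Cp_c·(T_c,out − T_c,in)
ṁ_c = 6424.1 / [2.05 × (97.1 − 39.5)] = 54.405 kg/s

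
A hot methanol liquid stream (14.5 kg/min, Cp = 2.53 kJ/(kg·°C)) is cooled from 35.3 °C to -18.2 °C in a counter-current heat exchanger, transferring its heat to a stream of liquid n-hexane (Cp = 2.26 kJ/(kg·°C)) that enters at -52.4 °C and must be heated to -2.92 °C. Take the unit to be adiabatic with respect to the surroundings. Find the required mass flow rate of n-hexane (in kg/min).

ṁ_c = 17.6 kg/min

Heat released by hot stream: Q = 14.5 × 2.53 × (35.3 − -18.2) = 1962.6 kJ/min
Energy balance on cold side (adiabatic exchanger): Q = ṁ_c·Cp_c·(T_c,out − T_c,in)
ṁ_c = 1962.6 / [2.26 × (-2.92 − -52.4)] = 17.551 kg/min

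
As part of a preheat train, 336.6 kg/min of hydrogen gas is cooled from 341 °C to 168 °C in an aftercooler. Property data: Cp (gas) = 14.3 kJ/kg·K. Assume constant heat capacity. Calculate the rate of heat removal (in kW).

Q = ṁ·Cp·ΔT = 336.6 × 14.3 × (168 − 341) = -832710 kJ/min
Converting: 832710 / 60 s = 13879 kW

Q_c = 13900 kW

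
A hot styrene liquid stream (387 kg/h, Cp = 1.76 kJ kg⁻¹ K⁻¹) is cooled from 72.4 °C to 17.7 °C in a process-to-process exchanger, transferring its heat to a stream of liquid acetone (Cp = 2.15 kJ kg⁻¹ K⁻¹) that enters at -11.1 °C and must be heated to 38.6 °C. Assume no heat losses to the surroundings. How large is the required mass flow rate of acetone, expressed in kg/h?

Heat released by hot stream: Q = 387 × 1.76 × (72.4 − 17.7) = 37257 kJ/h
Energy balance on cold side (adiabatic exchanger): Q = ṁ_c·Cp_c·(T_c,out − T_c,in)
ṁ_c = 37257 / [2.15 × (38.6 − -11.1)] = 348.67 kg/h

ṁ_c = 349 kg/h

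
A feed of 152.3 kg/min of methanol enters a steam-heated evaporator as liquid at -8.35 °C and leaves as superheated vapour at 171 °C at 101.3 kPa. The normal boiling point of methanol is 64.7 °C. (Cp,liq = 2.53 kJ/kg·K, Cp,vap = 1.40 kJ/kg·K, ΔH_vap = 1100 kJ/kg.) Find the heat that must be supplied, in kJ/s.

Q = 3640 kJ/s

liquid -8.35→64.7 °C: 184.82 kJ/kg
vaporisation at 64.7 °C: 1100 kJ/kg
vapour 64.7→171 °C: 148.82 kJ/kg
Δh = 184.82 + 1100 + 148.82 = 1433.6 kJ/kg
Q = ṁ·Δh = 152.3 kg/min × 1433.6 kJ/kg = 218340 kJ/min
|Q| = 3639 kW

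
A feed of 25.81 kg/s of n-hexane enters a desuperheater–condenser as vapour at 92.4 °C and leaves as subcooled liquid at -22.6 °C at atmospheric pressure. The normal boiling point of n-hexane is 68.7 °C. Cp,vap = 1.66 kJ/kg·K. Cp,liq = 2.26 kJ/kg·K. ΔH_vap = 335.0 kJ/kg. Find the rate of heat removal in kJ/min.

Q_c = 899000 kJ/min

vapour 92.4→68.7 °C: -39.342 kJ/kg
condensation at 68.7 °C: -335 kJ/kg
liquid 68.7→-22.6 °C: -206.34 kJ/kg
Δh = -39.342 + -335 + -206.34 = -580.68 kJ/kg
Q = ṁ·Δh = 25.81 kg/s × -580.68 kJ/kg = -14987 kJ/s
|Q| = 14987 kW = 899240 kJ/min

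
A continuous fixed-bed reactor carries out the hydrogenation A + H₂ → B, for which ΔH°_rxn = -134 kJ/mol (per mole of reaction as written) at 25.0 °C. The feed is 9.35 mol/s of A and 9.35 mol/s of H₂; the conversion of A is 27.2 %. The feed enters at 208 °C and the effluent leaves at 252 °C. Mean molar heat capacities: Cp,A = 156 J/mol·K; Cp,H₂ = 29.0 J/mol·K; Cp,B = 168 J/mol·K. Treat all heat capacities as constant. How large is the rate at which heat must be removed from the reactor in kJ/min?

Q_out = 16500 kJ/min

Extent of reaction ξ = 0.272 × 9.35 = 2.5432 mol/s
Reaction term: ξ·ΔH°_rxn = 2.5432 × -134 = -340.79 kJ/s
Sensible, feed 208→25 °C: -316.54 kJ/s
Outlet flows (mol/s): A 6.8068, H₂ 6.8068, B 2.5432
Sensible, products 25→252 °C: 382.84 kJ/s
Q = ΔH = -274.49 kJ/s = -274.49 kW
Heat removed = 16470 kJ/min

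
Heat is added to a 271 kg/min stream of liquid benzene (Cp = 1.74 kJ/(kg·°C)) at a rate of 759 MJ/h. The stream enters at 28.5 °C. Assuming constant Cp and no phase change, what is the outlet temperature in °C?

Q = 759 MJ/h = 12650 kJ/min
ΔT = Q/(ṁ·Cp) = 12650/(271×1.74) = 26.827 K
T_out = 28.5 + 26.827 = 55.327 °C

T_out = 55.3 °C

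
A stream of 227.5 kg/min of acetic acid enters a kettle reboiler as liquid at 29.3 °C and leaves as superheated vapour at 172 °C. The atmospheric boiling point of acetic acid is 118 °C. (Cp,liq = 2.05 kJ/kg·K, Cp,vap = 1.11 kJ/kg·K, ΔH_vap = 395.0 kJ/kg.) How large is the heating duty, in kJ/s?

Q = 2410 kJ/s

liquid 29.3→118 °C: 181.83 kJ/kg
vaporisation at 118 °C: 395 kJ/kg
vapour 118→172 °C: 59.94 kJ/kg
Δh = 181.83 + 395 + 59.94 = 636.77 kJ/kg
Q = ṁ·Δh = 227.5 kg/min × 636.77 kJ/kg = 144870 kJ/min
|Q| = 2414.4 kW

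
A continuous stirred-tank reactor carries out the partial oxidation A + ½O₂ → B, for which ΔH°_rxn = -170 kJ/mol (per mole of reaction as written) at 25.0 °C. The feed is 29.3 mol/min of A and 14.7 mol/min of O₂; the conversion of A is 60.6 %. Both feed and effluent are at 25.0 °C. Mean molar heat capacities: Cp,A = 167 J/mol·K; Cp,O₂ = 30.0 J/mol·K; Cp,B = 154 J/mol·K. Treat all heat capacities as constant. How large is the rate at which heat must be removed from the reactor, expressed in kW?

Extent of reaction ξ = 0.606 × 29.3 = 17.756 mol/min
Reaction term: ξ·ΔH°_rxn = 17.756 × -170 = -3018.5 kJ/min
Q = ΔH = -3018.5 kJ/min = -50.308 kW
Heat removed = 50.308 kW

Q_out = 50.3 kW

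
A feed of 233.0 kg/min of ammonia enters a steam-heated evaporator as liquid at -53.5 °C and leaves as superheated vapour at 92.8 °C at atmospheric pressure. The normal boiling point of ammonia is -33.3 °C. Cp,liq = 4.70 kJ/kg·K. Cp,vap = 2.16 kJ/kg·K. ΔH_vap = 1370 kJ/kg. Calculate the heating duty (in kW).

Q = 6750 kW

liquid -53.5→-33.3 °C: 94.94 kJ/kg
vaporisation at -33.3 °C: 1370 kJ/kg
vapour -33.3→92.8 °C: 272.38 kJ/kg
Δh = 94.94 + 1370 + 272.38 = 1737.3 kJ/kg
Q = ṁ·Δh = 233.0 kg/min × 1737.3 kJ/kg = 404790 kJ/min
|Q| = 6746.6 kW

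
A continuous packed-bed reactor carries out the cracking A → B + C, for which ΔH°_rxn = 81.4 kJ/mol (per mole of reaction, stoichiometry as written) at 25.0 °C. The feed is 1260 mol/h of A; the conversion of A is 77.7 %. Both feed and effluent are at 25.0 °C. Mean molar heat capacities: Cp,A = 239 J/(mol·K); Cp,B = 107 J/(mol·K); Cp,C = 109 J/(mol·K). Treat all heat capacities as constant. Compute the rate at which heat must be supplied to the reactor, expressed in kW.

Q_in = 22.1 kW

Extent of reaction ξ = 0.777 × 1260 = 979.02 mol/h
Reaction term: ξ·ΔH°_rxn = 979.02 × 81.4 = 79692 kJ/h
Q = ΔH = 79692 kJ/h = 22.137 kW
Heat supplied = 22.137 kW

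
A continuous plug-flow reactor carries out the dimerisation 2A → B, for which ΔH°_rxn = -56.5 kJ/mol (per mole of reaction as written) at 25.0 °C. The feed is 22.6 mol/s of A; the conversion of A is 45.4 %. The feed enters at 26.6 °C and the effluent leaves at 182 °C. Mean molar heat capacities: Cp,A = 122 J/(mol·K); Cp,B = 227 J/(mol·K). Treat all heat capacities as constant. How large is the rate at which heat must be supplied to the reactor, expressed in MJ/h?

Extent of reaction ξ = 0.454 × 22.6 / 2 = 5.1302 mol/s
Reaction term: ξ·ΔH°_rxn = 5.1302 × -56.5 = -289.86 kJ/s
Sensible, feed 26.6→25 °C: -4.4115 kJ/s
Outlet flows (mol/s): A 12.34, B 5.1302
Sensible, products 25→182 °C: 419.19 kJ/s
Q = ΔH = 124.92 kJ/s = 124.92 kW
Heat supplied = 449.71 MJ/h

Q_in = 450 MJ/h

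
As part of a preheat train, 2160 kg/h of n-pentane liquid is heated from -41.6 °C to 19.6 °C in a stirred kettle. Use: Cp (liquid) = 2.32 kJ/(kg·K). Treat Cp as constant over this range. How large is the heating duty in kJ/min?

Q = 5110 kJ/min

Q = ṁ·Cp·ΔT = 2160 × 2.32 × (19.6 − -41.6) = 306690 kJ/h
Converting: 306690 / 3600 s = 85.19 kW
Heating duty = 5111.4 kJ/min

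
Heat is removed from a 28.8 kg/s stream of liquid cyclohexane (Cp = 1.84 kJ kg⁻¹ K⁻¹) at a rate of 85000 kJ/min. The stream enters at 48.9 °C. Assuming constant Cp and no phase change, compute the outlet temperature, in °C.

Q = 85000 kJ/min = 1416.7 kJ/s
ΔT = Q/(ṁ·Cp) = 1416.7/(28.8×1.84) = 26.734 K
T_out = 48.9 − 26.734 = 22.166 °C

T_out = 22.2 °C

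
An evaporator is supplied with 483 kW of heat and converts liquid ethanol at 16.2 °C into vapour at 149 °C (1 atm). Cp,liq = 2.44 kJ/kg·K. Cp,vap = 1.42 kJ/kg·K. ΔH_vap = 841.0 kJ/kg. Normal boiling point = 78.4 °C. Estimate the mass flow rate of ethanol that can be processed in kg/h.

ṁ = 1590 kg/h

Δh = 2.44×(78.4−16.2) + 841.0 + 1.42×(149−78.4) = 1093 kJ/kg
Q = 483 kW = 483 kJ/s = 1.7388e+06 kJ/h
ṁ = Q/Δh = 1.7388e+06 / 1093 = 1590.8 kg/h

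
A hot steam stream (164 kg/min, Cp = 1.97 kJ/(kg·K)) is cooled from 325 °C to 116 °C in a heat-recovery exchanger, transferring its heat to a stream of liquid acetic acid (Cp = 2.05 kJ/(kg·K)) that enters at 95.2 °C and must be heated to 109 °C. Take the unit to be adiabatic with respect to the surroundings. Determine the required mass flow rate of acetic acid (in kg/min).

Heat released by hot stream: Q = 164 × 1.97 × (325 − 116) = 67524 kJ/min
Energy balance on cold side (adiabatic exchanger): Q = ṁ_c·Cp_c·(T_c,out − T_c,in)
ṁ_c = 67524 / [2.05 × (109 − 95.2)] = 2386.8 kg/min

ṁ_c = 2390 kg/min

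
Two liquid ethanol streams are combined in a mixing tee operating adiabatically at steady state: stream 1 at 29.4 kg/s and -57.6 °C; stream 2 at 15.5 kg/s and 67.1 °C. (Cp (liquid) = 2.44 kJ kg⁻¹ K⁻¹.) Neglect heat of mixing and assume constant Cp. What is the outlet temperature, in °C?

Adiabatic, steady state ⇒ Σ ṁᵢCp,ᵢ(T_out − Tᵢ) = 0
T_out = Σ ṁᵢCp,ᵢTᵢ / Σ ṁᵢCp,ᵢ
      = -1594.3 / 109.56 = -14.552 °C

T_out = -14.6 °C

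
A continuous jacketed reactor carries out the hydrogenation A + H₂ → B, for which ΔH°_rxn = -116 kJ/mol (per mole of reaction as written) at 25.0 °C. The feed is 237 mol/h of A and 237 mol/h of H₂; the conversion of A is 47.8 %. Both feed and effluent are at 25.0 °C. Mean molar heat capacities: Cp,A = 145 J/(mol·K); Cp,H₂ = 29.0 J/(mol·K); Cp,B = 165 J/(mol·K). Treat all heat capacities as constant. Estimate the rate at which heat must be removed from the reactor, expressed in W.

Extent of reaction ξ = 0.478 × 237 = 113.29 mol/h
Reaction term: ξ·ΔH°_rxn = 113.29 × -116 = -13141 kJ/h
Q = ΔH = -13141 kJ/h = -3.6503 kW
Heat removed = 3650.3 W

Q_out = 3650 W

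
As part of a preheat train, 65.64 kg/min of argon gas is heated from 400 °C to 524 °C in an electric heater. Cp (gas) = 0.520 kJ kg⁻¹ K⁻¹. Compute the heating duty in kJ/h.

Q = 254000 kJ/h

Q = ṁ·Cp·ΔT = 65.64 × 0.520 × (524 − 400) = 4232.5 kJ/min
Converting: 4232.5 / 60 s = 70.541 kW
Heating duty = 253950 kJ/h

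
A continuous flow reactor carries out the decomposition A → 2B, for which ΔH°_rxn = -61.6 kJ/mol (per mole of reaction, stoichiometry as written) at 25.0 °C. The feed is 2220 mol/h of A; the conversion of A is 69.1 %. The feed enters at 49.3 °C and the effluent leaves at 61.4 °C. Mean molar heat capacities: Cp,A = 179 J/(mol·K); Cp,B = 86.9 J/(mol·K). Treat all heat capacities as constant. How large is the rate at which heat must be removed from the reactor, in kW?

Extent of reaction ξ = 0.691 × 2220 = 1534 mol/h
Reaction term: ξ·ΔH°_rxn = 1534 × -61.6 = -94496 kJ/h
Sensible, feed 49.3→25 °C: -9656.3 kJ/h
Outlet flows (mol/h): A 685.98, B 3068
Sensible, products 25→61.4 °C: 14174 kJ/h
Q = ΔH = -89978 kJ/h = -24.994 kW
Heat removed = 24.994 kW

Q_out = 25.0 kW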